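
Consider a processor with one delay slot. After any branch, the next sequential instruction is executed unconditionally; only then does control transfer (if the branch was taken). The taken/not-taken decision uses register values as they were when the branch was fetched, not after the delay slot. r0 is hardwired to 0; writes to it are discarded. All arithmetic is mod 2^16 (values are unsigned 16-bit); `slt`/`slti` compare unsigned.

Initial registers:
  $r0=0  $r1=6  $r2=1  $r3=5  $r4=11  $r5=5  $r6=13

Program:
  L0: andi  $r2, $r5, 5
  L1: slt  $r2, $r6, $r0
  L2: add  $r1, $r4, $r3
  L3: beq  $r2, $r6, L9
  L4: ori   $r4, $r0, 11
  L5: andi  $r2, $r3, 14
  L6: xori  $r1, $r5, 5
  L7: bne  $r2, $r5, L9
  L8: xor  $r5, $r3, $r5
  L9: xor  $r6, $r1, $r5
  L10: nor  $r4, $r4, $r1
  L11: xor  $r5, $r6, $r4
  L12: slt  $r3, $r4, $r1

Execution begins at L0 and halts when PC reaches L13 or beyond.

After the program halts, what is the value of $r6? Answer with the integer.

#0 andi  $r2, $r5, 5 ; 0/6/5/5/11/5/13
#1 slt  $r2, $r6, $r0 ; 0/6/0/5/11/5/13
#2 add  $r1, $r4, $r3 ; 0/16/0/5/11/5/13
#3 beq  $r2, $r6, L9 ; 0/16/0/5/11/5/13 ; →fallthru
#4 ori   $r4, $r0, 11 ; 0/16/0/5/11/5/13
#5 andi  $r2, $r3, 14 ; 0/16/4/5/11/5/13
#6 xori  $r1, $r5, 5 ; 0/0/4/5/11/5/13
#7 bne  $r2, $r5, L9 ; 0/0/4/5/11/5/13 ; →target
#8 xor  $r5, $r3, $r5 ; 0/0/4/5/11/0/13
#9 xor  $r6, $r1, $r5 ; 0/0/4/5/11/0/0
#10 nor  $r4, $r4, $r1 ; 0/0/4/5/65524/0/0
#11 xor  $r5, $r6, $r4 ; 0/0/4/5/65524/65524/0
#12 slt  $r3, $r4, $r1 ; 0/0/4/0/65524/65524/0

0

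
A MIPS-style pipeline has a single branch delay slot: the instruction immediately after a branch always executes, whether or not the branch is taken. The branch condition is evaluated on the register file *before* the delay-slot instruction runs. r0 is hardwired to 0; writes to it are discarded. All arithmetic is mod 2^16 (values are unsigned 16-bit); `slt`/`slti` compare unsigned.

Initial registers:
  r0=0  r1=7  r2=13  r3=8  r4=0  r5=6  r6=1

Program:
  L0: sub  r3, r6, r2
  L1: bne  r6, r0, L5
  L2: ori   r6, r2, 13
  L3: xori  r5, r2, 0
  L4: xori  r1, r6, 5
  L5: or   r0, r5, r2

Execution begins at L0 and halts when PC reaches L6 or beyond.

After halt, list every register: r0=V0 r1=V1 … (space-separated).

r0=0 r1=7 r2=13 r3=65524 r4=0 r5=6 r6=13

PC=0  sub  r3, r6, r2        | r0=0 r1=7 r2=13 r3=65524 r4=0 r5=6 r6=1
PC=1  bne  r6, r0, L5        | r0=0 r1=7 r2=13 r3=65524 r4=0 r5=6 r6=1  [TAKEN]
PC=2  ori   r6, r2, 13       | r0=0 r1=7 r2=13 r3=65524 r4=0 r5=6 r6=13
PC=5  or   r0, r5, r2        | r0=0 r1=7 r2=13 r3=65524 r4=0 r5=6 r6=13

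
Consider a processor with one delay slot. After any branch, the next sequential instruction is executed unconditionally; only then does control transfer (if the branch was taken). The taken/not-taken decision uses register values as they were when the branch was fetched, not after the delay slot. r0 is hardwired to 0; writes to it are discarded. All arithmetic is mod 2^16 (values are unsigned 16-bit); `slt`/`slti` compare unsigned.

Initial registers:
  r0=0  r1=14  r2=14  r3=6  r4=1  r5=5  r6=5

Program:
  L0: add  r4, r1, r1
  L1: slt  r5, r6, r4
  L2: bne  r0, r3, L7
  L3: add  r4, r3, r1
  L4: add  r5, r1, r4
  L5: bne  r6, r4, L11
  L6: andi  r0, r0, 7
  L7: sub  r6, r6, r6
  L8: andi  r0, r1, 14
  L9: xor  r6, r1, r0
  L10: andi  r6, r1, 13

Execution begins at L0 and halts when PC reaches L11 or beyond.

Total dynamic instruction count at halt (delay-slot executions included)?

#0 add  r4, r1, r1 ; 0/14/14/6/28/5/5
#1 slt  r5, r6, r4 ; 0/14/14/6/28/1/5
#2 bne  r0, r3, L7 ; 0/14/14/6/28/1/5 ; →target
#3 add  r4, r3, r1 ; 0/14/14/6/20/1/5
#7 sub  r6, r6, r6 ; 0/14/14/6/20/1/0
#8 andi  r0, r1, 14 ; 0/14/14/6/20/1/0
#9 xor  r6, r1, r0 ; 0/14/14/6/20/1/14
#10 andi  r6, r1, 13 ; 0/14/14/6/20/1/12

8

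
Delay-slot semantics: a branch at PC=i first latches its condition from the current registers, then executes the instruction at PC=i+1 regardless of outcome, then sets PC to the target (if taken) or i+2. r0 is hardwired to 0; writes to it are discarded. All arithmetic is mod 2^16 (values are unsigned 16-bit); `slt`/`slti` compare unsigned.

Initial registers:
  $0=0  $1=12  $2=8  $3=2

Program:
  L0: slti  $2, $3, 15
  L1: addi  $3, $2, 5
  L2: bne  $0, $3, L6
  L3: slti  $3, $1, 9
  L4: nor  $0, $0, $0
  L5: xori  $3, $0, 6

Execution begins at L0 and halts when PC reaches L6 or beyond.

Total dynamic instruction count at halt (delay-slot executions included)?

4

PC=0  slti  $2, $3, 15       | $0=0 $1=12 $2=1 $3=2
PC=1  addi  $3, $2, 5        | $0=0 $1=12 $2=1 $3=6
PC=2  bne  $0, $3, L6        | $0=0 $1=12 $2=1 $3=6  [TAKEN]
PC=3  slti  $3, $1, 9        | $0=0 $1=12 $2=1 $3=0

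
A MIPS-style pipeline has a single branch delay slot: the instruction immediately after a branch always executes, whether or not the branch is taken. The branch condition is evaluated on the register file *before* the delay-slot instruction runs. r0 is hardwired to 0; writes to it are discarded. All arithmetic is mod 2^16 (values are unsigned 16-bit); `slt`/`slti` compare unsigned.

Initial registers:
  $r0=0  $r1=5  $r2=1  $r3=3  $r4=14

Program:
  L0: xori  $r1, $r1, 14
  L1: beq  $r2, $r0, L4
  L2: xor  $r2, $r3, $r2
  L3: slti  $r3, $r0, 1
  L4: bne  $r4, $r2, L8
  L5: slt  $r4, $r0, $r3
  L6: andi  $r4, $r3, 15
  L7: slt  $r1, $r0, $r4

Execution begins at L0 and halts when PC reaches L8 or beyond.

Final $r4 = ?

  step pc=0: xori  $r1, $r1, 14  regs=(0,11,1,3,14)
  step pc=1: beq  $r2, $r0, L4  cond=F  regs=(0,11,1,3,14)
  step pc=2: xor  $r2, $r3, $r2  regs=(0,11,2,3,14)
  step pc=3: slti  $r3, $r0, 1  regs=(0,11,2,1,14)
  step pc=4: bne  $r4, $r2, L8  cond=T  regs=(0,11,2,1,14)
  step pc=5: slt  $r4, $r0, $r3  regs=(0,11,2,1,1)

1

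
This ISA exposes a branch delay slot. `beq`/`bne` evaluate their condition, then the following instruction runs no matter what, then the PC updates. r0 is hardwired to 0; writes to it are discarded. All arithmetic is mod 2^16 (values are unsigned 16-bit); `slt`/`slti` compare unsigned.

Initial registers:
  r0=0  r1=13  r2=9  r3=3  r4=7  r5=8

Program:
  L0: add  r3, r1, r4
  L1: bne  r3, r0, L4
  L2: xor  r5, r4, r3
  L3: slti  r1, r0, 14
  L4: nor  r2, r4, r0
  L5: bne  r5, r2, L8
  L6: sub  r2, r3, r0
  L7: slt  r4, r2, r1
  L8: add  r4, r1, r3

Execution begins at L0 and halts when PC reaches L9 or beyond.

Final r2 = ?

[0] add  r3, r1, r4  →  {r0:0, r1:13, r2:9, r3:20, r4:7, r5:8}
[1] bne  r3, r0, L4  →  {r0:0, r1:13, r2:9, r3:20, r4:7, r5:8}  ⟨branch taken⟩
[2] xor  r5, r4, r3  →  {r0:0, r1:13, r2:9, r3:20, r4:7, r5:19}
[4] nor  r2, r4, r0  →  {r0:0, r1:13, r2:65528, r3:20, r4:7, r5:19}
[5] bne  r5, r2, L8  →  {r0:0, r1:13, r2:65528, r3:20, r4:7, r5:19}  ⟨branch taken⟩
[6] sub  r2, r3, r0  →  {r0:0, r1:13, r2:20, r3:20, r4:7, r5:19}
[8] add  r4, r1, r3  →  {r0:0, r1:13, r2:20, r3:20, r4:33, r5:19}

20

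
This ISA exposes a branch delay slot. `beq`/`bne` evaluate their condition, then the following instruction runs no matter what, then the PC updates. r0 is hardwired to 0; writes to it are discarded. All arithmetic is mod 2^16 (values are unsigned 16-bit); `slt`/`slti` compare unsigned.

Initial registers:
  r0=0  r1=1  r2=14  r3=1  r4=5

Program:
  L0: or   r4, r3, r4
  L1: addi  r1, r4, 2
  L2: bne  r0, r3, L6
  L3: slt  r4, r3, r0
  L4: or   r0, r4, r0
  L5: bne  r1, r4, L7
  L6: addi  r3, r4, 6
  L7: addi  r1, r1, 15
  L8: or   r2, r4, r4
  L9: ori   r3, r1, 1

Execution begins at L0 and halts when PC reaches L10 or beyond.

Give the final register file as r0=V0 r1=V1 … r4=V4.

[0] or   r4, r3, r4  →  {r0:0, r1:1, r2:14, r3:1, r4:5}
[1] addi  r1, r4, 2  →  {r0:0, r1:7, r2:14, r3:1, r4:5}
[2] bne  r0, r3, L6  →  {r0:0, r1:7, r2:14, r3:1, r4:5}  ⟨branch taken⟩
[3] slt  r4, r3, r0  →  {r0:0, r1:7, r2:14, r3:1, r4:0}
[6] addi  r3, r4, 6  →  {r0:0, r1:7, r2:14, r3:6, r4:0}
[7] addi  r1, r1, 15  →  {r0:0, r1:22, r2:14, r3:6, r4:0}
[8] or   r2, r4, r4  →  {r0:0, r1:22, r2:0, r3:6, r4:0}
[9] ori   r3, r1, 1  →  {r0:0, r1:22, r2:0, r3:23, r4:0}

r0=0 r1=22 r2=0 r3=23 r4=0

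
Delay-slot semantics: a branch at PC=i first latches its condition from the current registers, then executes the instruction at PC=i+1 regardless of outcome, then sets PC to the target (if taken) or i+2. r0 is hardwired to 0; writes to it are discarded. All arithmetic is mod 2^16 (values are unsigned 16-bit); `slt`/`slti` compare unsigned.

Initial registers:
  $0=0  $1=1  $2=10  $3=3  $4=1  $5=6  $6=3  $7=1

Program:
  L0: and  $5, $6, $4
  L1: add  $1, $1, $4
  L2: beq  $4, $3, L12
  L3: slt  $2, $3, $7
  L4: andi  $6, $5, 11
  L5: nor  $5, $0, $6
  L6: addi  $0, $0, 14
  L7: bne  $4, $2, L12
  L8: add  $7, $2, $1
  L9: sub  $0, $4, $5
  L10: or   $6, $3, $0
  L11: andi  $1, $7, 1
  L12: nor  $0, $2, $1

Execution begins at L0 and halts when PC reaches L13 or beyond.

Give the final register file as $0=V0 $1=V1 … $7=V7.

$0=0 $1=2 $2=0 $3=3 $4=1 $5=65534 $6=1 $7=2

PC=0  and  $5, $6, $4        | $0=0 $1=1 $2=10 $3=3 $4=1 $5=1 $6=3 $7=1
PC=1  add  $1, $1, $4        | $0=0 $1=2 $2=10 $3=3 $4=1 $5=1 $6=3 $7=1
PC=2  beq  $4, $3, L12       | $0=0 $1=2 $2=10 $3=3 $4=1 $5=1 $6=3 $7=1  [not taken]
PC=3  slt  $2, $3, $7        | $0=0 $1=2 $2=0 $3=3 $4=1 $5=1 $6=3 $7=1
PC=4  andi  $6, $5, 11       | $0=0 $1=2 $2=0 $3=3 $4=1 $5=1 $6=1 $7=1
PC=5  nor  $5, $0, $6        | $0=0 $1=2 $2=0 $3=3 $4=1 $5=65534 $6=1 $7=1
PC=6  addi  $0, $0, 14       | $0=0 $1=2 $2=0 $3=3 $4=1 $5=65534 $6=1 $7=1
PC=7  bne  $4, $2, L12       | $0=0 $1=2 $2=0 $3=3 $4=1 $5=65534 $6=1 $7=1  [TAKEN]
PC=8  add  $7, $2, $1        | $0=0 $1=2 $2=0 $3=3 $4=1 $5=65534 $6=1 $7=2
PC=12 nor  $0, $2, $1        | $0=0 $1=2 $2=0 $3=3 $4=1 $5=65534 $6=1 $7=2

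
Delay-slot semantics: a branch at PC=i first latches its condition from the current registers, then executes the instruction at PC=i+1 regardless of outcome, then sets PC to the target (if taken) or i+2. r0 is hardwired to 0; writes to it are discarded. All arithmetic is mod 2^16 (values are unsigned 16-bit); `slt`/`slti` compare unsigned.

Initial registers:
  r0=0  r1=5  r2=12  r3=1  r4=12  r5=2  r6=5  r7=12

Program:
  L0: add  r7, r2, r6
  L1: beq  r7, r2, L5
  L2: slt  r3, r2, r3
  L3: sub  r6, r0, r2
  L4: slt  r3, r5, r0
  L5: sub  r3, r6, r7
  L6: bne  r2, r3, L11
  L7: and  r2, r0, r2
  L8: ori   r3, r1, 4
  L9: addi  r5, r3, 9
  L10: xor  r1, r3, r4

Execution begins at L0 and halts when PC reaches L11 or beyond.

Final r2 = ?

#0 add  r7, r2, r6 ; 0/5/12/1/12/2/5/17
#1 beq  r7, r2, L5 ; 0/5/12/1/12/2/5/17 ; →fallthru
#2 slt  r3, r2, r3 ; 0/5/12/0/12/2/5/17
#3 sub  r6, r0, r2 ; 0/5/12/0/12/2/65524/17
#4 slt  r3, r5, r0 ; 0/5/12/0/12/2/65524/17
#5 sub  r3, r6, r7 ; 0/5/12/65507/12/2/65524/17
#6 bne  r2, r3, L11 ; 0/5/12/65507/12/2/65524/17 ; →target
#7 and  r2, r0, r2 ; 0/5/0/65507/12/2/65524/17

0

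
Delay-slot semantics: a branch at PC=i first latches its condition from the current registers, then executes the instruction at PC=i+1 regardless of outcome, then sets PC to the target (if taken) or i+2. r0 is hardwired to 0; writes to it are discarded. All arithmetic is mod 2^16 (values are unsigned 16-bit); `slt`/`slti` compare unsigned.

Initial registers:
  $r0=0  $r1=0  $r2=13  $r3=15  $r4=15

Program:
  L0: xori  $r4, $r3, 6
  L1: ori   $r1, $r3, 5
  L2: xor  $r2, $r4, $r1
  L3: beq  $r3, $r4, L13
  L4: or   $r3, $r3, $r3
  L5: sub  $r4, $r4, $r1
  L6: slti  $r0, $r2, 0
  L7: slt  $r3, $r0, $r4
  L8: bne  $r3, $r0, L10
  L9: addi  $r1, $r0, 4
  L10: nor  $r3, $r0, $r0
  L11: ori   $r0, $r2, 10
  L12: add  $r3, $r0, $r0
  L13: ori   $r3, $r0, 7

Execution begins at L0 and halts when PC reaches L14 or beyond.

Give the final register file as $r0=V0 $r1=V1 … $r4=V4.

$r0=0 $r1=4 $r2=6 $r3=7 $r4=65530

  step pc=0: xori  $r4, $r3, 6  regs=(0,0,13,15,9)
  step pc=1: ori   $r1, $r3, 5  regs=(0,15,13,15,9)
  step pc=2: xor  $r2, $r4, $r1  regs=(0,15,6,15,9)
  step pc=3: beq  $r3, $r4, L13  cond=F  regs=(0,15,6,15,9)
  step pc=4: or   $r3, $r3, $r3  regs=(0,15,6,15,9)
  step pc=5: sub  $r4, $r4, $r1  regs=(0,15,6,15,65530)
  step pc=6: slti  $r0, $r2, 0  regs=(0,15,6,15,65530)
  step pc=7: slt  $r3, $r0, $r4  regs=(0,15,6,1,65530)
  step pc=8: bne  $r3, $r0, L10  cond=T  regs=(0,15,6,1,65530)
  step pc=9: addi  $r1, $r0, 4  regs=(0,4,6,1,65530)
  step pc=10: nor  $r3, $r0, $r0  regs=(0,4,6,65535,65530)
  step pc=11: ori   $r0, $r2, 10  regs=(0,4,6,65535,65530)
  step pc=12: add  $r3, $r0, $r0  regs=(0,4,6,0,65530)
  step pc=13: ori   $r3, $r0, 7  regs=(0,4,6,7,65530)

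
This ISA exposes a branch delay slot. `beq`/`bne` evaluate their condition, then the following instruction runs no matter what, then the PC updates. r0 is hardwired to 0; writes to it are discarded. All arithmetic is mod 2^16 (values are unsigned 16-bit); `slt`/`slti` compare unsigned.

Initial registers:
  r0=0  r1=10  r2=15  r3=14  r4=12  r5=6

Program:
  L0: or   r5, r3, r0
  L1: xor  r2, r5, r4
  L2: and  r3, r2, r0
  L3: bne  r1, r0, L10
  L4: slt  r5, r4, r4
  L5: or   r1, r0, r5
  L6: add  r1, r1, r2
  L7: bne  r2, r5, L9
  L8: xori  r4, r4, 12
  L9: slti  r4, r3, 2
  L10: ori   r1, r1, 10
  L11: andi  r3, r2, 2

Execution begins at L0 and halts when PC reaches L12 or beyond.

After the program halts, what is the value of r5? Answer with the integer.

0

#0 or   r5, r3, r0 ; 0/10/15/14/12/14
#1 xor  r2, r5, r4 ; 0/10/2/14/12/14
#2 and  r3, r2, r0 ; 0/10/2/0/12/14
#3 bne  r1, r0, L10 ; 0/10/2/0/12/14 ; →target
#4 slt  r5, r4, r4 ; 0/10/2/0/12/0
#10 ori   r1, r1, 10 ; 0/10/2/0/12/0
#11 andi  r3, r2, 2 ; 0/10/2/2/12/0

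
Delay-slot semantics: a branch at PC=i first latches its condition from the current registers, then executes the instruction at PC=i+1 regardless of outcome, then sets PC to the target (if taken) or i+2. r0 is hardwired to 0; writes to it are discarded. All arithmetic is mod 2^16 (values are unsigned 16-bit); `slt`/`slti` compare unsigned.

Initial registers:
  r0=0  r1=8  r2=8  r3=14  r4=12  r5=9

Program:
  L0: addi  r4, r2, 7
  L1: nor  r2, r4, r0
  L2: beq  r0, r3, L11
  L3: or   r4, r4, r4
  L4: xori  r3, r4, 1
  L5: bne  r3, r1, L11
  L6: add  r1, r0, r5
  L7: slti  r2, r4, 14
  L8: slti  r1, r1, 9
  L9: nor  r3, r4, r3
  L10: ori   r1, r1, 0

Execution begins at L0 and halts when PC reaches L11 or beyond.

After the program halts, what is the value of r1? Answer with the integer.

9

PC=0  addi  r4, r2, 7        | r0=0 r1=8 r2=8 r3=14 r4=15 r5=9
PC=1  nor  r2, r4, r0        | r0=0 r1=8 r2=65520 r3=14 r4=15 r5=9
PC=2  beq  r0, r3, L11       | r0=0 r1=8 r2=65520 r3=14 r4=15 r5=9  [not taken]
PC=3  or   r4, r4, r4        | r0=0 r1=8 r2=65520 r3=14 r4=15 r5=9
PC=4  xori  r3, r4, 1        | r0=0 r1=8 r2=65520 r3=14 r4=15 r5=9
PC=5  bne  r3, r1, L11       | r0=0 r1=8 r2=65520 r3=14 r4=15 r5=9  [TAKEN]
PC=6  add  r1, r0, r5        | r0=0 r1=9 r2=65520 r3=14 r4=15 r5=9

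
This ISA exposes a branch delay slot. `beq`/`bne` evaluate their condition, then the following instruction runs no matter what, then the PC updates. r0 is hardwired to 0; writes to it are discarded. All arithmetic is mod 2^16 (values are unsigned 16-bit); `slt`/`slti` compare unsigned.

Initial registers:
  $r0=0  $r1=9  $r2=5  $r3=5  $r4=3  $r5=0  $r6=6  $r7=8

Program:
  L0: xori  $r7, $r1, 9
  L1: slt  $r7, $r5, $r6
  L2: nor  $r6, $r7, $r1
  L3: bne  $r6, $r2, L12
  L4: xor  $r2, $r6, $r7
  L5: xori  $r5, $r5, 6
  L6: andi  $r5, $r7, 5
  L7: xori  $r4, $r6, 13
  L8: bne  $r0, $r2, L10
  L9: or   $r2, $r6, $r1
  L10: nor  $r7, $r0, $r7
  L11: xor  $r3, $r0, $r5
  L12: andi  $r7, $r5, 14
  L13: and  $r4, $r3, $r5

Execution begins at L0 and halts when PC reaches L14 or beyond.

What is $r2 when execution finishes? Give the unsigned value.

65527

PC=0  xori  $r7, $r1, 9      | $r0=0 $r1=9 $r2=5 $r3=5 $r4=3 $r5=0 $r6=6 $r7=0
PC=1  slt  $r7, $r5, $r6     | $r0=0 $r1=9 $r2=5 $r3=5 $r4=3 $r5=0 $r6=6 $r7=1
PC=2  nor  $r6, $r7, $r1     | $r0=0 $r1=9 $r2=5 $r3=5 $r4=3 $r5=0 $r6=65526 $r7=1
PC=3  bne  $r6, $r2, L12     | $r0=0 $r1=9 $r2=5 $r3=5 $r4=3 $r5=0 $r6=65526 $r7=1  [TAKEN]
PC=4  xor  $r2, $r6, $r7     | $r0=0 $r1=9 $r2=65527 $r3=5 $r4=3 $r5=0 $r6=65526 $r7=1
PC=12 andi  $r7, $r5, 14     | $r0=0 $r1=9 $r2=65527 $r3=5 $r4=3 $r5=0 $r6=65526 $r7=0
PC=13 and  $r4, $r3, $r5     | $r0=0 $r1=9 $r2=65527 $r3=5 $r4=0 $r5=0 $r6=65526 $r7=0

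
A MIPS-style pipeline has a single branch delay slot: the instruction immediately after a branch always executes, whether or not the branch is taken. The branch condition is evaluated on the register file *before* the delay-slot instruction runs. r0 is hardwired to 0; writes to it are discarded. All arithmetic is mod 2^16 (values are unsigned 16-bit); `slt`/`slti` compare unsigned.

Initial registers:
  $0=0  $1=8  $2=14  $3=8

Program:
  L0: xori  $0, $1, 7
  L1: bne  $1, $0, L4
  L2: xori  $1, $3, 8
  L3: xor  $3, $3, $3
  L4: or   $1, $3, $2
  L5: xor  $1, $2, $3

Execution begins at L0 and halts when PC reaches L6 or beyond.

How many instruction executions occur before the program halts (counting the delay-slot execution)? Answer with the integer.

PC=0  xori  $0, $1, 7        | $0=0 $1=8 $2=14 $3=8
PC=1  bne  $1, $0, L4        | $0=0 $1=8 $2=14 $3=8  [TAKEN]
PC=2  xori  $1, $3, 8        | $0=0 $1=0 $2=14 $3=8
PC=4  or   $1, $3, $2        | $0=0 $1=14 $2=14 $3=8
PC=5  xor  $1, $2, $3        | $0=0 $1=6 $2=14 $3=8

5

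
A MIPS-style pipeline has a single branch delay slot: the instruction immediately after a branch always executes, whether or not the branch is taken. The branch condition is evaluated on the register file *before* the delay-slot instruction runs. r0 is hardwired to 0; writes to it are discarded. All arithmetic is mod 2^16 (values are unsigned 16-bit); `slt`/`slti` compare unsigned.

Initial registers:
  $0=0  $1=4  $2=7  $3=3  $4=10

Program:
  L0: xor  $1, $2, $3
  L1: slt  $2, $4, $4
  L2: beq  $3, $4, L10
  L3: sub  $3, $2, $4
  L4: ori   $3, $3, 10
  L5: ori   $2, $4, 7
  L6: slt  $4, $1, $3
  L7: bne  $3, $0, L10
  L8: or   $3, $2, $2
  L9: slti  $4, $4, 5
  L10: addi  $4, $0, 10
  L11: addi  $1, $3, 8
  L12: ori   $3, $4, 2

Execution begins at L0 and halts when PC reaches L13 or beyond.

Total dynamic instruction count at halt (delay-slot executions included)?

#0 xor  $1, $2, $3 ; 0/4/7/3/10
#1 slt  $2, $4, $4 ; 0/4/0/3/10
#2 beq  $3, $4, L10 ; 0/4/0/3/10 ; →fallthru
#3 sub  $3, $2, $4 ; 0/4/0/65526/10
#4 ori   $3, $3, 10 ; 0/4/0/65534/10
#5 ori   $2, $4, 7 ; 0/4/15/65534/10
#6 slt  $4, $1, $3 ; 0/4/15/65534/1
#7 bne  $3, $0, L10 ; 0/4/15/65534/1 ; →target
#8 or   $3, $2, $2 ; 0/4/15/15/1
#10 addi  $4, $0, 10 ; 0/4/15/15/10
#11 addi  $1, $3, 8 ; 0/23/15/15/10
#12 ori   $3, $4, 2 ; 0/23/15/10/10

12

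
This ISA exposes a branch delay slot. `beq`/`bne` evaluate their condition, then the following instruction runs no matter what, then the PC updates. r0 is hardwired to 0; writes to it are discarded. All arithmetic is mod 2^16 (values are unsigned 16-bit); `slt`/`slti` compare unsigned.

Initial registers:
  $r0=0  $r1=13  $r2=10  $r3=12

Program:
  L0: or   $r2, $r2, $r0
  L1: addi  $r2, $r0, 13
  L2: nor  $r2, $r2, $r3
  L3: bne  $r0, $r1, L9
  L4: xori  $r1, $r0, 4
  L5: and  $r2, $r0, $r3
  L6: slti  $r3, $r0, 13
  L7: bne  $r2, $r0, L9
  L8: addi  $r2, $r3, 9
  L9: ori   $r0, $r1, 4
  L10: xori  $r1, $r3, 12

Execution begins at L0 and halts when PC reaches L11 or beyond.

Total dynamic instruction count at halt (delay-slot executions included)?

  step pc=0: or   $r2, $r2, $r0  regs=(0,13,10,12)
  step pc=1: addi  $r2, $r0, 13  regs=(0,13,13,12)
  step pc=2: nor  $r2, $r2, $r3  regs=(0,13,65522,12)
  step pc=3: bne  $r0, $r1, L9  cond=T  regs=(0,13,65522,12)
  step pc=4: xori  $r1, $r0, 4  regs=(0,4,65522,12)
  step pc=9: ori   $r0, $r1, 4  regs=(0,4,65522,12)
  step pc=10: xori  $r1, $r3, 12  regs=(0,0,65522,12)

7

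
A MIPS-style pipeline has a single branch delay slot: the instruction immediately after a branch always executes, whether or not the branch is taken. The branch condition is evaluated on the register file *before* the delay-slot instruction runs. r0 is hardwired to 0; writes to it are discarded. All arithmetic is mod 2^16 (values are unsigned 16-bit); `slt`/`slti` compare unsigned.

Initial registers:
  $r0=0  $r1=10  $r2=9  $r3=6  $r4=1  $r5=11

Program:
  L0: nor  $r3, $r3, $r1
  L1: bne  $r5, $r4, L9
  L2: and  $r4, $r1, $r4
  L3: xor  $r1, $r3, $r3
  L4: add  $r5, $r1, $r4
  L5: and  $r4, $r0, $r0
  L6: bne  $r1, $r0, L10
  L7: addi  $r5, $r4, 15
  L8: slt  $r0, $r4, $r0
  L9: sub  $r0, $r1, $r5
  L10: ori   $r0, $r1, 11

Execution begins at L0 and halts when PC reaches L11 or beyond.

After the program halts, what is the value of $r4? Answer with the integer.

[0] nor  $r3, $r3, $r1  →  {$r0:0, $r1:10, $r2:9, $r3:65521, $r4:1, $r5:11}
[1] bne  $r5, $r4, L9  →  {$r0:0, $r1:10, $r2:9, $r3:65521, $r4:1, $r5:11}  ⟨branch taken⟩
[2] and  $r4, $r1, $r4  →  {$r0:0, $r1:10, $r2:9, $r3:65521, $r4:0, $r5:11}
[9] sub  $r0, $r1, $r5  →  {$r0:0, $r1:10, $r2:9, $r3:65521, $r4:0, $r5:11}
[10] ori   $r0, $r1, 11  →  {$r0:0, $r1:10, $r2:9, $r3:65521, $r4:0, $r5:11}

0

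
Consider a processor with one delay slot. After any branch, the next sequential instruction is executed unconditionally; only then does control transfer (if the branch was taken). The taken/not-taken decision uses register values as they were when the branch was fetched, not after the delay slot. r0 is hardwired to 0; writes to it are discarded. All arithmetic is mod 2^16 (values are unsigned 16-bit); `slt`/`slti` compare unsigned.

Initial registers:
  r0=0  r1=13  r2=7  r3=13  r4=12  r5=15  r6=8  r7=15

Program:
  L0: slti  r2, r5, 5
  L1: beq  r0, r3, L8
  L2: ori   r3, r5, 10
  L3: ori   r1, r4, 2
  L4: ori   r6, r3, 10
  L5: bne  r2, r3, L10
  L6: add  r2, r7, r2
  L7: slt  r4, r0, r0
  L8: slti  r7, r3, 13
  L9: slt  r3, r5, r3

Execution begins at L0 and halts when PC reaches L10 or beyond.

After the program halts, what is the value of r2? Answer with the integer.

15

#0 slti  r2, r5, 5 ; 0/13/0/13/12/15/8/15
#1 beq  r0, r3, L8 ; 0/13/0/13/12/15/8/15 ; →fallthru
#2 ori   r3, r5, 10 ; 0/13/0/15/12/15/8/15
#3 ori   r1, r4, 2 ; 0/14/0/15/12/15/8/15
#4 ori   r6, r3, 10 ; 0/14/0/15/12/15/15/15
#5 bne  r2, r3, L10 ; 0/14/0/15/12/15/15/15 ; →target
#6 add  r2, r7, r2 ; 0/14/15/15/12/15/15/15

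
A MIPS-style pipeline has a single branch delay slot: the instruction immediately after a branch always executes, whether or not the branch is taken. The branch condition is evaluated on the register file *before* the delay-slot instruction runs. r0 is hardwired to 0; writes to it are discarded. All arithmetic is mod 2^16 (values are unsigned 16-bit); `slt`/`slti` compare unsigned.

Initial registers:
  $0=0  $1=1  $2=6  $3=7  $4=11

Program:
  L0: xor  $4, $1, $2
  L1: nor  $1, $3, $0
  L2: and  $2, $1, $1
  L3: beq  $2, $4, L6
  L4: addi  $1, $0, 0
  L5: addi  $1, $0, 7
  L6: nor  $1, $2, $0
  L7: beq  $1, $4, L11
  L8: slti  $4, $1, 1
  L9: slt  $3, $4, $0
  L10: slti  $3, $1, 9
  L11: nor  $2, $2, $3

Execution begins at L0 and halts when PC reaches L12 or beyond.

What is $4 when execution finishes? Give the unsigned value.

PC=0  xor  $4, $1, $2        | $0=0 $1=1 $2=6 $3=7 $4=7
PC=1  nor  $1, $3, $0        | $0=0 $1=65528 $2=6 $3=7 $4=7
PC=2  and  $2, $1, $1        | $0=0 $1=65528 $2=65528 $3=7 $4=7
PC=3  beq  $2, $4, L6        | $0=0 $1=65528 $2=65528 $3=7 $4=7  [not taken]
PC=4  addi  $1, $0, 0        | $0=0 $1=0 $2=65528 $3=7 $4=7
PC=5  addi  $1, $0, 7        | $0=0 $1=7 $2=65528 $3=7 $4=7
PC=6  nor  $1, $2, $0        | $0=0 $1=7 $2=65528 $3=7 $4=7
PC=7  beq  $1, $4, L11       | $0=0 $1=7 $2=65528 $3=7 $4=7  [TAKEN]
PC=8  slti  $4, $1, 1        | $0=0 $1=7 $2=65528 $3=7 $4=0
PC=11 nor  $2, $2, $3        | $0=0 $1=7 $2=0 $3=7 $4=0

0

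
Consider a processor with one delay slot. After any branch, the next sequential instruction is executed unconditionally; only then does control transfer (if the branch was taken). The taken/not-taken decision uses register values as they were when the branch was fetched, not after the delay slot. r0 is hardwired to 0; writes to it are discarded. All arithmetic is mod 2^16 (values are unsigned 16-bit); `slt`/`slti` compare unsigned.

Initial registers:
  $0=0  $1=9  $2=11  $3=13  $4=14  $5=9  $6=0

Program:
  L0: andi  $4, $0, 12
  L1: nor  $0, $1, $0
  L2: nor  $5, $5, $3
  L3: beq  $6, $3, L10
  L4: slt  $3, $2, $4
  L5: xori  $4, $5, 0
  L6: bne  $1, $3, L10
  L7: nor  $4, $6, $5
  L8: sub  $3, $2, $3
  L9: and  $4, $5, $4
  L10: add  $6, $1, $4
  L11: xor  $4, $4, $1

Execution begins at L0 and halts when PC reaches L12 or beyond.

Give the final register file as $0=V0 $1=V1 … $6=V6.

$0=0 $1=9 $2=11 $3=0 $4=4 $5=65522 $6=22

#0 andi  $4, $0, 12 ; 0/9/11/13/0/9/0
#1 nor  $0, $1, $0 ; 0/9/11/13/0/9/0
#2 nor  $5, $5, $3 ; 0/9/11/13/0/65522/0
#3 beq  $6, $3, L10 ; 0/9/11/13/0/65522/0 ; →fallthru
#4 slt  $3, $2, $4 ; 0/9/11/0/0/65522/0
#5 xori  $4, $5, 0 ; 0/9/11/0/65522/65522/0
#6 bne  $1, $3, L10 ; 0/9/11/0/65522/65522/0 ; →target
#7 nor  $4, $6, $5 ; 0/9/11/0/13/65522/0
#10 add  $6, $1, $4 ; 0/9/11/0/13/65522/22
#11 xor  $4, $4, $1 ; 0/9/11/0/4/65522/22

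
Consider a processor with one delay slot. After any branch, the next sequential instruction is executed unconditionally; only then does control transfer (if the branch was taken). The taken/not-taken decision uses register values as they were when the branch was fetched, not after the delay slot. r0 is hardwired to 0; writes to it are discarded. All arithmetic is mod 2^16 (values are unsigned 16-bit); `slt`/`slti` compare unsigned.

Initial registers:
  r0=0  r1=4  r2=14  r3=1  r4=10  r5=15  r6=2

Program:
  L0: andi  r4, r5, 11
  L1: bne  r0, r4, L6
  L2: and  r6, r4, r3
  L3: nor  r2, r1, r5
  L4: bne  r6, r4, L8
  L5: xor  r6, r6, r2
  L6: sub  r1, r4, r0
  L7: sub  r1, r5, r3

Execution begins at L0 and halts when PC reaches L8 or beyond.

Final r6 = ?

1

PC=0  andi  r4, r5, 11       | r0=0 r1=4 r2=14 r3=1 r4=11 r5=15 r6=2
PC=1  bne  r0, r4, L6        | r0=0 r1=4 r2=14 r3=1 r4=11 r5=15 r6=2  [TAKEN]
PC=2  and  r6, r4, r3        | r0=0 r1=4 r2=14 r3=1 r4=11 r5=15 r6=1
PC=6  sub  r1, r4, r0        | r0=0 r1=11 r2=14 r3=1 r4=11 r5=15 r6=1
PC=7  sub  r1, r5, r3        | r0=0 r1=14 r2=14 r3=1 r4=11 r5=15 r6=1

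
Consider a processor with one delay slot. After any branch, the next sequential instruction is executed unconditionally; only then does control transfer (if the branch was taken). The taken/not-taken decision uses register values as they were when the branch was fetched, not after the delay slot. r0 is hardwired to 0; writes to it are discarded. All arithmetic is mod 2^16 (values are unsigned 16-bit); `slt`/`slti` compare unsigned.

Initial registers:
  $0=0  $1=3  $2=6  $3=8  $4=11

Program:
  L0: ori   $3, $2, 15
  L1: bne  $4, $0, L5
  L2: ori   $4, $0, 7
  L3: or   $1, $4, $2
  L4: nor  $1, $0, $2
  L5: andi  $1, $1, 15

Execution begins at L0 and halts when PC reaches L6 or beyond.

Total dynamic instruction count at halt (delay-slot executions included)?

  step pc=0: ori   $3, $2, 15  regs=(0,3,6,15,11)
  step pc=1: bne  $4, $0, L5  cond=T  regs=(0,3,6,15,11)
  step pc=2: ori   $4, $0, 7  regs=(0,3,6,15,7)
  step pc=5: andi  $1, $1, 15  regs=(0,3,6,15,7)

4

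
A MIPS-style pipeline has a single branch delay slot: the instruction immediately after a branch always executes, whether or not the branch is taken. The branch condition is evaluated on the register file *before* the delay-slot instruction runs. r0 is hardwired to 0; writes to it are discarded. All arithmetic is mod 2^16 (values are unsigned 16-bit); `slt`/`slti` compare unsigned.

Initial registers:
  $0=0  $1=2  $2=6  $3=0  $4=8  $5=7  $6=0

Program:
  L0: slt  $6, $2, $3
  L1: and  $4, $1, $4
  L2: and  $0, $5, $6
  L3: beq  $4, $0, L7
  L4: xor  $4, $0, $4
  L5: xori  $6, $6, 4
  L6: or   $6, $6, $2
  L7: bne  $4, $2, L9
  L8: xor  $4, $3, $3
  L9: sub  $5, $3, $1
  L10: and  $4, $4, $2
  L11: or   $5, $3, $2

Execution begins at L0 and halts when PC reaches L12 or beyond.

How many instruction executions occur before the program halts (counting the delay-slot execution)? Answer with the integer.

#0 slt  $6, $2, $3 ; 0/2/6/0/8/7/0
#1 and  $4, $1, $4 ; 0/2/6/0/0/7/0
#2 and  $0, $5, $6 ; 0/2/6/0/0/7/0
#3 beq  $4, $0, L7 ; 0/2/6/0/0/7/0 ; →target
#4 xor  $4, $0, $4 ; 0/2/6/0/0/7/0
#7 bne  $4, $2, L9 ; 0/2/6/0/0/7/0 ; →target
#8 xor  $4, $3, $3 ; 0/2/6/0/0/7/0
#9 sub  $5, $3, $1 ; 0/2/6/0/0/65534/0
#10 and  $4, $4, $2 ; 0/2/6/0/0/65534/0
#11 or   $5, $3, $2 ; 0/2/6/0/0/6/0

10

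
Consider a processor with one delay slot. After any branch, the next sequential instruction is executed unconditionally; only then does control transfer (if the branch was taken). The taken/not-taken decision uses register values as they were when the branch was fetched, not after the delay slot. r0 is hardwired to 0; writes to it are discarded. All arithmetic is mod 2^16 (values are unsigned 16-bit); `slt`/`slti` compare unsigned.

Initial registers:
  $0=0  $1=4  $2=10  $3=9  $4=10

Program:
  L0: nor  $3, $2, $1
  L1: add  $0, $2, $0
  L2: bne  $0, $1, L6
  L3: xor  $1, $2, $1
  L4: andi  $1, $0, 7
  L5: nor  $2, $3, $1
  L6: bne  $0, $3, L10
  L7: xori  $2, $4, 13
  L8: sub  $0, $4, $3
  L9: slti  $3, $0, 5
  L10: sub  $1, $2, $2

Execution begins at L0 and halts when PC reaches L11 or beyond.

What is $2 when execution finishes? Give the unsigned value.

#0 nor  $3, $2, $1 ; 0/4/10/65521/10
#1 add  $0, $2, $0 ; 0/4/10/65521/10
#2 bne  $0, $1, L6 ; 0/4/10/65521/10 ; →target
#3 xor  $1, $2, $1 ; 0/14/10/65521/10
#6 bne  $0, $3, L10 ; 0/14/10/65521/10 ; →target
#7 xori  $2, $4, 13 ; 0/14/7/65521/10
#10 sub  $1, $2, $2 ; 0/0/7/65521/10

7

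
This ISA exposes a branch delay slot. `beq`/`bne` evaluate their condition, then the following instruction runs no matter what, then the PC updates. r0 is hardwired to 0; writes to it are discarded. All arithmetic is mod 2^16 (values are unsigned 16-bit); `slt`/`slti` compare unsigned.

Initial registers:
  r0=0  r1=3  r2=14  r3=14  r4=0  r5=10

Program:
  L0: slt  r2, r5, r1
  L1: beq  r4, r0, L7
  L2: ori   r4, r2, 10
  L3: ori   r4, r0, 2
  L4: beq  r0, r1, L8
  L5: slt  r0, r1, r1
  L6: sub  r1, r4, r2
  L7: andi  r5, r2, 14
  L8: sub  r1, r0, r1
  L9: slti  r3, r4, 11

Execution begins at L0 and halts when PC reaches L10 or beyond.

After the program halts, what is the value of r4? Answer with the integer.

PC=0  slt  r2, r5, r1        | r0=0 r1=3 r2=0 r3=14 r4=0 r5=10
PC=1  beq  r4, r0, L7        | r0=0 r1=3 r2=0 r3=14 r4=0 r5=10  [TAKEN]
PC=2  ori   r4, r2, 10       | r0=0 r1=3 r2=0 r3=14 r4=10 r5=10
PC=7  andi  r5, r2, 14       | r0=0 r1=3 r2=0 r3=14 r4=10 r5=0
PC=8  sub  r1, r0, r1        | r0=0 r1=65533 r2=0 r3=14 r4=10 r5=0
PC=9  slti  r3, r4, 11       | r0=0 r1=65533 r2=0 r3=1 r4=10 r5=0

10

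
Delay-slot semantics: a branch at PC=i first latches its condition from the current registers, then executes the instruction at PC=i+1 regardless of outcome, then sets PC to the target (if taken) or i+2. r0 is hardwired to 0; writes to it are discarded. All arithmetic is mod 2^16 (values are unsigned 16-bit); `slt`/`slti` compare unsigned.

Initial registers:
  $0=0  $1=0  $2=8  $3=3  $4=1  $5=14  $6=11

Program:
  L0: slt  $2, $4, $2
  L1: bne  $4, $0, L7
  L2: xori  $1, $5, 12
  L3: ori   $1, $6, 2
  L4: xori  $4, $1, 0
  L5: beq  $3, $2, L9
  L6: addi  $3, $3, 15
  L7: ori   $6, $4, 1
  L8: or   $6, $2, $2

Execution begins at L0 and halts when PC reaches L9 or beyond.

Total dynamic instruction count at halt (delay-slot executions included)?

  step pc=0: slt  $2, $4, $2  regs=(0,0,1,3,1,14,11)
  step pc=1: bne  $4, $0, L7  cond=T  regs=(0,0,1,3,1,14,11)
  step pc=2: xori  $1, $5, 12  regs=(0,2,1,3,1,14,11)
  step pc=7: ori   $6, $4, 1  regs=(0,2,1,3,1,14,1)
  step pc=8: or   $6, $2, $2  regs=(0,2,1,3,1,14,1)

5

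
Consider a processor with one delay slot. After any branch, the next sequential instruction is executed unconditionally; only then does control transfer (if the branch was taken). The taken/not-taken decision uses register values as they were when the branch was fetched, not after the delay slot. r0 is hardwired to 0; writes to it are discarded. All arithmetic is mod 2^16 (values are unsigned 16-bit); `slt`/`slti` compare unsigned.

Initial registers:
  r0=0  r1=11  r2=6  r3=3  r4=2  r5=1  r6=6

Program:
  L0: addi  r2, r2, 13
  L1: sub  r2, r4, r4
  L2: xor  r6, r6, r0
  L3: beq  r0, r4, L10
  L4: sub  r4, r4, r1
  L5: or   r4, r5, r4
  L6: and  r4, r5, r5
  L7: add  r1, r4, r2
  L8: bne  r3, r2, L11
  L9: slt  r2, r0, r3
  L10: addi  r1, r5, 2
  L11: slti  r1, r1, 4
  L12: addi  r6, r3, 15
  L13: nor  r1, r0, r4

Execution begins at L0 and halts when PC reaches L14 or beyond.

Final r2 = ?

PC=0  addi  r2, r2, 13       | r0=0 r1=11 r2=19 r3=3 r4=2 r5=1 r6=6
PC=1  sub  r2, r4, r4        | r0=0 r1=11 r2=0 r3=3 r4=2 r5=1 r6=6
PC=2  xor  r6, r6, r0        | r0=0 r1=11 r2=0 r3=3 r4=2 r5=1 r6=6
PC=3  beq  r0, r4, L10       | r0=0 r1=11 r2=0 r3=3 r4=2 r5=1 r6=6  [not taken]
PC=4  sub  r4, r4, r1        | r0=0 r1=11 r2=0 r3=3 r4=65527 r5=1 r6=6
PC=5  or   r4, r5, r4        | r0=0 r1=11 r2=0 r3=3 r4=65527 r5=1 r6=6
PC=6  and  r4, r5, r5        | r0=0 r1=11 r2=0 r3=3 r4=1 r5=1 r6=6
PC=7  add  r1, r4, r2        | r0=0 r1=1 r2=0 r3=3 r4=1 r5=1 r6=6
PC=8  bne  r3, r2, L11       | r0=0 r1=1 r2=0 r3=3 r4=1 r5=1 r6=6  [TAKEN]
PC=9  slt  r2, r0, r3        | r0=0 r1=1 r2=1 r3=3 r4=1 r5=1 r6=6
PC=11 slti  r1, r1, 4        | r0=0 r1=1 r2=1 r3=3 r4=1 r5=1 r6=6
PC=12 addi  r6, r3, 15       | r0=0 r1=1 r2=1 r3=3 r4=1 r5=1 r6=18
PC=13 nor  r1, r0, r4        | r0=0 r1=65534 r2=1 r3=3 r4=1 r5=1 r6=18

1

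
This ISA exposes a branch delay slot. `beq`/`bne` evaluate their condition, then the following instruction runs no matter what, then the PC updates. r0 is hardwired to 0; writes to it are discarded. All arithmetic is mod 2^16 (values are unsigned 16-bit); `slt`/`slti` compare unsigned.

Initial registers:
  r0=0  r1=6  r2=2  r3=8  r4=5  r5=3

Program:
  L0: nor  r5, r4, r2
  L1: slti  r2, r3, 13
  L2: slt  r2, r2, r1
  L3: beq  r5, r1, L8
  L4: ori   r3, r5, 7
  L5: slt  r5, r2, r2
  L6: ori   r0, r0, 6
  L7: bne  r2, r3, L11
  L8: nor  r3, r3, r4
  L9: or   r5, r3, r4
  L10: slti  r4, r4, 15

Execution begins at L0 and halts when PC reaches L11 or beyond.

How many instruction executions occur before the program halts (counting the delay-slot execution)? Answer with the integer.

#0 nor  r5, r4, r2 ; 0/6/2/8/5/65528
#1 slti  r2, r3, 13 ; 0/6/1/8/5/65528
#2 slt  r2, r2, r1 ; 0/6/1/8/5/65528
#3 beq  r5, r1, L8 ; 0/6/1/8/5/65528 ; →fallthru
#4 ori   r3, r5, 7 ; 0/6/1/65535/5/65528
#5 slt  r5, r2, r2 ; 0/6/1/65535/5/0
#6 ori   r0, r0, 6 ; 0/6/1/65535/5/0
#7 bne  r2, r3, L11 ; 0/6/1/65535/5/0 ; →target
#8 nor  r3, r3, r4 ; 0/6/1/0/5/0

9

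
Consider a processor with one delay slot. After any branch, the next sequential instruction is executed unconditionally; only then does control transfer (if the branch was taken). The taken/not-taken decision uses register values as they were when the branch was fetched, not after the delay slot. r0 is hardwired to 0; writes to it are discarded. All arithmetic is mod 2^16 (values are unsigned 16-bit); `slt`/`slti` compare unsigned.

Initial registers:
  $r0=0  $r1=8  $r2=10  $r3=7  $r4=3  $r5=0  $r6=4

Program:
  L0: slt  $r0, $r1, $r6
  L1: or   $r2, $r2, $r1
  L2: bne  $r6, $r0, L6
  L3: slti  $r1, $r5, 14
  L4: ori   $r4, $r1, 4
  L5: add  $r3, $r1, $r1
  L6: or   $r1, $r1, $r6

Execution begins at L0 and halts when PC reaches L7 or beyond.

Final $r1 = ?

  step pc=0: slt  $r0, $r1, $r6  regs=(0,8,10,7,3,0,4)
  step pc=1: or   $r2, $r2, $r1  regs=(0,8,10,7,3,0,4)
  step pc=2: bne  $r6, $r0, L6  cond=T  regs=(0,8,10,7,3,0,4)
  step pc=3: slti  $r1, $r5, 14  regs=(0,1,10,7,3,0,4)
  step pc=6: or   $r1, $r1, $r6  regs=(0,5,10,7,3,0,4)

5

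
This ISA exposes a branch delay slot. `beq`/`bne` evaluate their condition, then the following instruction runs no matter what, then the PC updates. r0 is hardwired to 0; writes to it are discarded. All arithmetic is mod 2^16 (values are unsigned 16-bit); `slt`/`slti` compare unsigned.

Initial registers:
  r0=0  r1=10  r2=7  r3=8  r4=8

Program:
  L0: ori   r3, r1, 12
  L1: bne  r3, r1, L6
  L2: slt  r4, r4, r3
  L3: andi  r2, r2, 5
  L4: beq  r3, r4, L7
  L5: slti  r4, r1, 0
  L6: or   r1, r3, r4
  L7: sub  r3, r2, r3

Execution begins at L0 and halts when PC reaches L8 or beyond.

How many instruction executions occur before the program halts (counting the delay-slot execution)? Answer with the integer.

  step pc=0: ori   r3, r1, 12  regs=(0,10,7,14,8)
  step pc=1: bne  r3, r1, L6  cond=T  regs=(0,10,7,14,8)
  step pc=2: slt  r4, r4, r3  regs=(0,10,7,14,1)
  step pc=6: or   r1, r3, r4  regs=(0,15,7,14,1)
  step pc=7: sub  r3, r2, r3  regs=(0,15,7,65529,1)

5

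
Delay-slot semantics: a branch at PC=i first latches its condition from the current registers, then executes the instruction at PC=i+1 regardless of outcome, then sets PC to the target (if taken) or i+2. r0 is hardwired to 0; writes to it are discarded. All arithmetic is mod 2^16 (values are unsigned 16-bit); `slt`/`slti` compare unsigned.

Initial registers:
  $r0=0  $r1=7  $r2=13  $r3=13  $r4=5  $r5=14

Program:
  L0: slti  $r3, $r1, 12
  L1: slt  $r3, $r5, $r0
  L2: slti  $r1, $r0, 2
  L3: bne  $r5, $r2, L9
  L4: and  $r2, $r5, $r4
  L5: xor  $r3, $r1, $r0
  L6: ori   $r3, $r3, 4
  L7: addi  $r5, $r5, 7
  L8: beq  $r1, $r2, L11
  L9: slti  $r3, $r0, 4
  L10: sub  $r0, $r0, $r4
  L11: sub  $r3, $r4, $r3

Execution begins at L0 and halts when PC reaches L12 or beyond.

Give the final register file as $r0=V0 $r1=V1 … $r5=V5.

$r0=0 $r1=1 $r2=4 $r3=4 $r4=5 $r5=14

  step pc=0: slti  $r3, $r1, 12  regs=(0,7,13,1,5,14)
  step pc=1: slt  $r3, $r5, $r0  regs=(0,7,13,0,5,14)
  step pc=2: slti  $r1, $r0, 2  regs=(0,1,13,0,5,14)
  step pc=3: bne  $r5, $r2, L9  cond=T  regs=(0,1,13,0,5,14)
  step pc=4: and  $r2, $r5, $r4  regs=(0,1,4,0,5,14)
  step pc=9: slti  $r3, $r0, 4  regs=(0,1,4,1,5,14)
  step pc=10: sub  $r0, $r0, $r4  regs=(0,1,4,1,5,14)
  step pc=11: sub  $r3, $r4, $r3  regs=(0,1,4,4,5,14)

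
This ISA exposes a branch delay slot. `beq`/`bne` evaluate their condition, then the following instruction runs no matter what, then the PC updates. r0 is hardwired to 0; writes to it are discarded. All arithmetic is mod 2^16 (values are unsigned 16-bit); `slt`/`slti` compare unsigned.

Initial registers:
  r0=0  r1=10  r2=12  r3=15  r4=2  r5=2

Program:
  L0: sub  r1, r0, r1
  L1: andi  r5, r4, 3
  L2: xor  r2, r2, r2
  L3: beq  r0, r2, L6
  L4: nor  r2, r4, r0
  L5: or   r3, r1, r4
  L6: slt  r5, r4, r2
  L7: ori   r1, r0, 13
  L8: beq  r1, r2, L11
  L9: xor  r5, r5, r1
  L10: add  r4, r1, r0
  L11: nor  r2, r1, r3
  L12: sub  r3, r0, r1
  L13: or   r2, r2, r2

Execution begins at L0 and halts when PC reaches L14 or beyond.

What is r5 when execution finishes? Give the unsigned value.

[0] sub  r1, r0, r1  →  {r0:0, r1:65526, r2:12, r3:15, r4:2, r5:2}
[1] andi  r5, r4, 3  →  {r0:0, r1:65526, r2:12, r3:15, r4:2, r5:2}
[2] xor  r2, r2, r2  →  {r0:0, r1:65526, r2:0, r3:15, r4:2, r5:2}
[3] beq  r0, r2, L6  →  {r0:0, r1:65526, r2:0, r3:15, r4:2, r5:2}  ⟨branch taken⟩
[4] nor  r2, r4, r0  →  {r0:0, r1:65526, r2:65533, r3:15, r4:2, r5:2}
[6] slt  r5, r4, r2  →  {r0:0, r1:65526, r2:65533, r3:15, r4:2, r5:1}
[7] ori   r1, r0, 13  →  {r0:0, r1:13, r2:65533, r3:15, r4:2, r5:1}
[8] beq  r1, r2, L11  →  {r0:0, r1:13, r2:65533, r3:15, r4:2, r5:1}  ⟨branch fallthrough⟩
[9] xor  r5, r5, r1  →  {r0:0, r1:13, r2:65533, r3:15, r4:2, r5:12}
[10] add  r4, r1, r0  →  {r0:0, r1:13, r2:65533, r3:15, r4:13, r5:12}
[11] nor  r2, r1, r3  →  {r0:0, r1:13, r2:65520, r3:15, r4:13, r5:12}
[12] sub  r3, r0, r1  →  {r0:0, r1:13, r2:65520, r3:65523, r4:13, r5:12}
[13] or   r2, r2, r2  →  {r0:0, r1:13, r2:65520, r3:65523, r4:13, r5:12}

12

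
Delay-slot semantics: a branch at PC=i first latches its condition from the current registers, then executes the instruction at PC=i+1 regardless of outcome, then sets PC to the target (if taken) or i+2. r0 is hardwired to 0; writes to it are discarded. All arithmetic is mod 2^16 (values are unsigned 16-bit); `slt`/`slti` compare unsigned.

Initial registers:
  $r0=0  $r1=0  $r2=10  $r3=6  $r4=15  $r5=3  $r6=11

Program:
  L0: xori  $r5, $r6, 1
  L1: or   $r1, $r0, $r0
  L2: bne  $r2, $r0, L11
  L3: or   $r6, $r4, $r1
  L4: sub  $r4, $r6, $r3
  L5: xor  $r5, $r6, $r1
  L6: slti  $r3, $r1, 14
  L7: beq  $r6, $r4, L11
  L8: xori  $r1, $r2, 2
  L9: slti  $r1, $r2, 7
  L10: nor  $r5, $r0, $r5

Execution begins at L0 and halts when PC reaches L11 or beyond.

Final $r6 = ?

[0] xori  $r5, $r6, 1  →  {$r0:0, $r1:0, $r2:10, $r3:6, $r4:15, $r5:10, $r6:11}
[1] or   $r1, $r0, $r0  →  {$r0:0, $r1:0, $r2:10, $r3:6, $r4:15, $r5:10, $r6:11}
[2] bne  $r2, $r0, L11  →  {$r0:0, $r1:0, $r2:10, $r3:6, $r4:15, $r5:10, $r6:11}  ⟨branch taken⟩
[3] or   $r6, $r4, $r1  →  {$r0:0, $r1:0, $r2:10, $r3:6, $r4:15, $r5:10, $r6:15}

15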